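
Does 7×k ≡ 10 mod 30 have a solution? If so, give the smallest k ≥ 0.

10

gcd(7, 30) = 1, so a unique solution mod 30 exists.
7⁻¹ ≡ 13 (mod 30).
k ≡ 13×10 ≡ 10 (mod 30).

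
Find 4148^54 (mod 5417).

By square-and-multiply:
4148^1 ≡ 4148 (mod 5417)
4148^2 ≡ 4148^2 = 17205904 ≡ 1512 (mod 5417)
4148^4 ≡ 1512^2 = 2286144 ≡ 170 (mod 5417)
4148^8 ≡ 170^2 = 28900 ≡ 1815 (mod 5417)
4148^16 ≡ 1815^2 = 3294225 ≡ 689 (mod 5417)
4148^32 ≡ 689^2 = 474721 ≡ 3442 (mod 5417)
4148^54 = 4148^32 * 4148^16 * 4148^4 * 4148^2 ≡ 3442 * 689 * 170 * 1512 (mod 5417).
Accumulate the product:
3442 * 689 = 2371538 ≡ 4309
4309 * 170 = 732530 ≡ 1235
1235 * 1512 = 1867320 ≡ 3872

3872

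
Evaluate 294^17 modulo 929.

111

Using repeated squaring:
17 in binary is 10001, i.e. 17 = 16 + 1.
294^1 ≡ 294 (mod 929)
294^2 ≡ 294^2 = 86436 ≡ 39 (mod 929)
294^4 ≡ 39^2 = 1521 ≡ 592 (mod 929)
294^8 ≡ 592^2 = 350464 ≡ 231 (mod 929)
294^16 ≡ 231^2 = 53361 ≡ 408 (mod 929)
294^17 = 294^16 * 294^1 ≡ 408 * 294 (mod 929).
408 * 294 = 119952 ≡ 111 (mod 929).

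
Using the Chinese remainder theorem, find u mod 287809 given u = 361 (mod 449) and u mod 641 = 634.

449⁻¹ mod 641: 449*217 ≡ 1 (mod 641), so 449⁻¹ ≡ 217.
u = 361 + 449*((634 − 361)*217 mod 641) = 361 + 449*269 = 121142.
Check: 121142 mod 449 = 361, 121142 mod 641 = 634. ✓

121142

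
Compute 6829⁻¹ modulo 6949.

6312

Run the extended Euclidean algorithm:
6949 = 1·6829 + 120
6829 = 56·120 + 109
120 = 1·109 + 11
109 = 9·11 + 10
11 = 1·10 + 1
10 = 10·1 + 0
gcd(6829, 6949) = 1, so the inverse exists.
Back-substitute for 1:
1 = 1·11 − 1·10
  = −1·109 + 10·11
  = 10·120 − 11·109
  = −11·6829 + 626·120
  = 626·6949 − 637·6829
So 6829⁻¹ ≡ −637 ≡ 6312 (mod 6949).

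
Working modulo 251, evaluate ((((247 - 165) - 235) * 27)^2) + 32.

205

247 - 165 = 82
82 - 235 = -153 ≡ 98 (mod 251)
98 * 27 = 2646 ≡ 136 (mod 251)
(136)^2 ≡ 173 (mod 251)
173 + 32 = 205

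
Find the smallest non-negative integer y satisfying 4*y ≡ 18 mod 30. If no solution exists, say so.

gcd(4, 30) = 2, and 2 | 18, so solutions exist.
Divide through by 2: 2*y mod 15 = 9.
2⁻¹ ≡ 8 (mod 15).
y ≡ 8*9 ≡ 12 (mod 15).
The smallest non-negative solution is y = 12.

12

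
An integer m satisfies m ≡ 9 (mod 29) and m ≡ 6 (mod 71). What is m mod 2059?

1923

29⁻¹ mod 71: 29·49 ≡ 1 (mod 71), so 29⁻¹ ≡ 49.
m = 9 + 29·((6 − 9)·49 mod 71) = 9 + 29·66 = 1923.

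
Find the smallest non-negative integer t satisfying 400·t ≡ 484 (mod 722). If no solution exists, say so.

142

gcd(400, 722) = 2, and 2 | 484, so solutions exist.
Divide through by 2: 200·t ≡ 242 mod 361.
200⁻¹ ≡ 287 (mod 361).
t ≡ 287·242 ≡ 142 (mod 361).
The smallest non-negative solution is t = 142.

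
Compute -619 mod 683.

-619 = -1×683 + 64, so -619 ≡ 64 (mod 683).

64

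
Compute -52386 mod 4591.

2706

-52386 = -12·4591 + 2706, so -52386 ≡ 2706 (mod 4591).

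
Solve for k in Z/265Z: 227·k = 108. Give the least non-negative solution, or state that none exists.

39

gcd(227, 265) = 1, so a unique solution mod 265 exists.
227⁻¹ ≡ 258 (mod 265).
k ≡ 258·108 ≡ 39 (mod 265).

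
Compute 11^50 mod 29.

13

50 in binary is 110010, i.e. 50 = 32 + 16 + 2.
11^1 ≡ 11 (mod 29)
11^2 ≡ 11^2 = 121 ≡ 5 (mod 29)
11^4 ≡ 5^2 = 25 (mod 29)
11^8 ≡ 25^2 = 625 ≡ 16 (mod 29)
11^16 ≡ 16^2 = 256 ≡ 24 (mod 29)
11^32 ≡ 24^2 = 576 ≡ 25 (mod 29)
11^50 = 11^32 × 11^16 × 11^2 ≡ 25 × 24 × 5 (mod 29).
Accumulate the product:
25 × 24 = 600 ≡ 20
20 × 5 = 100 ≡ 13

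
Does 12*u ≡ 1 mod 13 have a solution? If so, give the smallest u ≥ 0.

gcd(12, 13) = 1, so a unique solution mod 13 exists.
12⁻¹ ≡ 12 (mod 13).
u ≡ 12*1 ≡ 12 (mod 13).

12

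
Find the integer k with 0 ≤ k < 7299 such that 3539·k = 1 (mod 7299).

2444

Apply the Euclidean algorithm and back-substitute:
7299 = 2·3539 + 221
3539 = 16·221 + 3
221 = 73·3 + 2
3 = 1·2 + 1
2 = 2·1 + 0
gcd(3539, 7299) = 1, so the inverse exists.
Back-substitute for 1:
1 = 1·3 − 1·2
  = −1·221 + 74·3
  = 74·3539 − 1185·221
  = −1185·7299 + 2444·3539
So 3539⁻¹ ≡ 2444 (mod 7299).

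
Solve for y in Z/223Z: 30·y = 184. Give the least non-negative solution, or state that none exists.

gcd(30, 223) = 1, so a unique solution mod 223 exists.
30⁻¹ ≡ 171 (mod 223).
y ≡ 171·184 ≡ 21 (mod 223).

21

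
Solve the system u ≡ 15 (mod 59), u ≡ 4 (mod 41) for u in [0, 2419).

1726

59⁻¹ mod 41: 59×16 ≡ 1 (mod 41), so 59⁻¹ ≡ 16.
u = 15 + 59×((4 − 15)×16 mod 41) = 15 + 59×29 = 1726.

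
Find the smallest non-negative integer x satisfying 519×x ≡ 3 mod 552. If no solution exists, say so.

gcd(519, 552) = 3, and 3 | 3, so solutions exist.
Divide through by 3: 173×x ≡ 1 mod 184.
173⁻¹ ≡ 117 (mod 184).
x ≡ 117×1 ≡ 117 (mod 184).
The smallest non-negative solution is x = 117.

117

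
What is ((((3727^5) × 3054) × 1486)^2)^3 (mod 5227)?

702

(3727)^5 ≡ 670 (mod 5227)
670 × 3054 = 2046180 ≡ 2423 (mod 5227)
2423 × 1486 = 3600578 ≡ 4402 (mod 5227)
(4402)^2 ≡ 1115 (mod 5227)
(1115)^3 ≡ 702 (mod 5227)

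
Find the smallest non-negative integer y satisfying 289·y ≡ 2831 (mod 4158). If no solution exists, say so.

gcd(289, 4158) = 1, so a unique solution mod 4158 exists.
289⁻¹ ≡ 3007 (mod 4158).
y ≡ 3007·2831 ≡ 1391 (mod 4158).

1391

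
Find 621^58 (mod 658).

58 in binary is 111010, i.e. 58 = 32 + 16 + 8 + 2.
621^1 ≡ 621 (mod 658)
621^2 ≡ 621^2 = 385641 ≡ 53 (mod 658)
621^4 ≡ 53^2 = 2809 ≡ 177 (mod 658)
621^8 ≡ 177^2 = 31329 ≡ 403 (mod 658)
621^16 ≡ 403^2 = 162409 ≡ 541 (mod 658)
621^32 ≡ 541^2 = 292681 ≡ 529 (mod 658)
621^58 = 621^32 · 621^16 · 621^8 · 621^2 ≡ 529 · 541 · 403 · 53 (mod 658).
Accumulate the product:
529 · 541 = 286189 ≡ 617
617 · 403 = 248651 ≡ 585
585 · 53 = 31005 ≡ 79

79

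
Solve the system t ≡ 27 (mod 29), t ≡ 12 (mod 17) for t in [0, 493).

29⁻¹ mod 17: 29×10 ≡ 1 (mod 17), so 29⁻¹ ≡ 10.
t = 27 + 29×((12 − 27)×10 mod 17) = 27 + 29×3 = 114.

114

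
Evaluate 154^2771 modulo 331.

2771 in binary is 101011010011, i.e. 2771 = 2048 + 512 + 128 + 64 + 16 + 2 + 1.
154^1 ≡ 154 (mod 331)
154^2 ≡ 154^2 = 23716 ≡ 215 (mod 331)
154^4 ≡ 215^2 = 46225 ≡ 216 (mod 331)
154^8 ≡ 216^2 = 46656 ≡ 316 (mod 331)
154^16 ≡ 316^2 = 99856 ≡ 225 (mod 331)
154^32 ≡ 225^2 = 50625 ≡ 313 (mod 331)
154^64 ≡ 313^2 = 97969 ≡ 324 (mod 331)
154^128 ≡ 324^2 = 104976 ≡ 49 (mod 331)
154^256 ≡ 49^2 = 2401 ≡ 84 (mod 331)
154^512 ≡ 84^2 = 7056 ≡ 105 (mod 331)
154^1024 ≡ 105^2 = 11025 ≡ 102 (mod 331)
154^2048 ≡ 102^2 = 10404 ≡ 143 (mod 331)
154^2771 = 154^2048 * 154^512 * 154^128 * 154^64 * 154^16 * 154^2 * 154^1 ≡ 143 * 105 * 49 * 324 * 225 * 215 * 154 (mod 331).
Accumulate the product:
143 * 105 = 15015 ≡ 120
120 * 49 = 5880 ≡ 253
253 * 324 = 81972 ≡ 215
215 * 225 = 48375 ≡ 49
49 * 215 = 10535 ≡ 274
274 * 154 = 42196 ≡ 159

159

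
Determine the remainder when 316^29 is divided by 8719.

8386

29 in binary is 11101, i.e. 29 = 16 + 8 + 4 + 1.
316^1 ≡ 316 (mod 8719)
316^2 ≡ 316^2 = 99856 ≡ 3947 (mod 8719)
316^4 ≡ 3947^2 = 15578809 ≡ 6675 (mod 8719)
316^8 ≡ 6675^2 = 44555625 ≡ 1535 (mod 8719)
316^16 ≡ 1535^2 = 2356225 ≡ 2095 (mod 8719)
316^29 = 316^16 · 316^8 · 316^4 · 316^1 ≡ 2095 · 1535 · 6675 · 316 (mod 8719).
Accumulate the product:
2095 · 1535 = 3215825 ≡ 7233
7233 · 6675 = 48280275 ≡ 3172
3172 · 316 = 1002352 ≡ 8386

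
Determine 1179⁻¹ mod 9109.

By the extended Euclidean algorithm:
9109 = 7·1179 + 856
1179 = 1·856 + 323
856 = 2·323 + 210
323 = 1·210 + 113
210 = 1·113 + 97
113 = 1·97 + 16
97 = 6·16 + 1
16 = 16·1 + 0
gcd(1179, 9109) = 1, so the inverse exists.
Bézout: 1 = 73·9109 − 564·1179.
So 1179⁻¹ ≡ −564 ≡ 8545 (mod 9109).

8545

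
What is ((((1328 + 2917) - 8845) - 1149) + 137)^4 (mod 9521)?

1328 + 2917 = 4245
4245 - 8845 = -4600 ≡ 4921 (mod 9521)
4921 - 1149 = 3772
3772 + 137 = 3909
(3909)^4 ≡ 6407 (mod 9521)

6407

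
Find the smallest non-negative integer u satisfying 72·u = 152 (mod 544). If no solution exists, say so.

55

gcd(72, 544) = 8, and 8 | 152, so solutions exist.
Divide through by 8: 9·u ≡ 19 (mod 68).
9⁻¹ ≡ 53 (mod 68).
u ≡ 53·19 ≡ 55 (mod 68).
The smallest non-negative solution is u = 55.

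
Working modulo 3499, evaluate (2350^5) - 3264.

1614

(2350)^5 ≡ 1379 (mod 3499)
1379 - 3264 = -1885 ≡ 1614 (mod 3499)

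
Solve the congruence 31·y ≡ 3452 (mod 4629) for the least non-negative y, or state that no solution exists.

gcd(31, 4629) = 1, so a unique solution mod 4629 exists.
31⁻¹ ≡ 448 (mod 4629).
y ≡ 448·3452 ≡ 410 (mod 4629).

410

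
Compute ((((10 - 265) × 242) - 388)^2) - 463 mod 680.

10 - 265 = -255 ≡ 425 (mod 680)
425 × 242 = 102850 ≡ 170 (mod 680)
170 - 388 = -218 ≡ 462 (mod 680)
(462)^2 ≡ 604 (mod 680)
604 - 463 = 141

141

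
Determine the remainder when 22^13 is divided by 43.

Using repeated squaring:
13 in binary is 1101, i.e. 13 = 8 + 4 + 1.
22^1 ≡ 22 (mod 43)
22^2 ≡ 22^2 = 484 ≡ 11 (mod 43)
22^4 ≡ 11^2 = 121 ≡ 35 (mod 43)
22^8 ≡ 35^2 = 1225 ≡ 21 (mod 43)
22^13 = 22^8 · 22^4 · 22^1 ≡ 21 · 35 · 22 (mod 43).
Accumulate the product:
21 · 35 = 735 ≡ 4
4 · 22 = 88 ≡ 2

2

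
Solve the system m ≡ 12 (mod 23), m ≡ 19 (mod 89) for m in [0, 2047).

909

23⁻¹ mod 89: 23*31 ≡ 1 (mod 89), so 23⁻¹ ≡ 31.
m = 12 + 23*((19 − 12)*31 mod 89) = 12 + 23*39 = 909.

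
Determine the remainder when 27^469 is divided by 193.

129

469 in binary is 111010101, i.e. 469 = 256 + 128 + 64 + 16 + 4 + 1.
27^1 ≡ 27 (mod 193)
27^2 ≡ 27^2 = 729 ≡ 150 (mod 193)
27^4 ≡ 150^2 = 22500 ≡ 112 (mod 193)
27^8 ≡ 112^2 = 12544 ≡ 192 (mod 193)
27^16 ≡ 192^2 = 36864 ≡ 1 (mod 193)
27^32 ≡ 1^2 = 1 (mod 193)
27^64 ≡ 1^2 = 1 (mod 193)
27^128 ≡ 1^2 = 1 (mod 193)
27^256 ≡ 1^2 = 1 (mod 193)
27^469 = 27^256 × 27^128 × 27^64 × 27^16 × 27^4 × 27^1 ≡ 1 × 1 × 1 × 1 × 112 × 27 (mod 193).
Accumulate the product:
1 × 1 = 1
1 × 1 = 1
1 × 1 = 1
1 × 112 = 112
112 × 27 = 3024 ≡ 129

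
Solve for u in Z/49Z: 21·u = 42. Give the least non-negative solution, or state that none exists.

2

gcd(21, 49) = 7, and 7 | 42, so solutions exist.
Divide through by 7: 3·u = 6 (mod 7).
3⁻¹ ≡ 5 (mod 7).
u ≡ 5·6 ≡ 2 (mod 7).
The smallest non-negative solution is u = 2.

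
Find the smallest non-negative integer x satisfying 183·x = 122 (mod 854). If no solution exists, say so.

10

gcd(183, 854) = 61, and 61 | 122, so solutions exist.
Divide through by 61: 3·x ≡ 2 mod 14.
3⁻¹ ≡ 5 (mod 14).
x ≡ 5·2 ≡ 10 (mod 14).
The smallest non-negative solution is x = 10.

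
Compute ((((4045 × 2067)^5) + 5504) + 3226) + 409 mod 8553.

6748

4045 × 2067 = 8361015 ≡ 4734 (mod 8553)
(4734)^5 ≡ 6162 (mod 8553)
6162 + 5504 = 11666 ≡ 3113 (mod 8553)
3113 + 3226 = 6339
6339 + 409 = 6748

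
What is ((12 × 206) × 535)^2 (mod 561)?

144

12 × 206 = 2472 ≡ 228 (mod 561)
228 × 535 = 121980 ≡ 243 (mod 561)
(243)^2 ≡ 144 (mod 561)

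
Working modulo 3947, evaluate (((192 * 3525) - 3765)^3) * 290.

192 * 3525 = 676800 ≡ 1863 (mod 3947)
1863 - 3765 = -1902 ≡ 2045 (mod 3947)
(2045)^3 ≡ 3882 (mod 3947)
3882 * 290 = 1125780 ≡ 885 (mod 3947)

885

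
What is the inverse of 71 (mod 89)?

84

By the extended Euclidean algorithm:
89 = 1×71 + 18
71 = 3×18 + 17
18 = 1×17 + 1
17 = 17×1 + 0
gcd(71, 89) = 1, so the inverse exists.
Back-substitute for 1:
1 = 1×18 − 1×17
  = −1×71 + 4×18
  = 4×89 − 5×71
So 71⁻¹ ≡ −5 ≡ 84 (mod 89).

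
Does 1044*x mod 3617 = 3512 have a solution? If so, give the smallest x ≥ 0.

821

gcd(1044, 3617) = 1, so a unique solution mod 3617 exists.
1044⁻¹ ≡ 440 (mod 3617).
x ≡ 440*3512 ≡ 821 (mod 3617).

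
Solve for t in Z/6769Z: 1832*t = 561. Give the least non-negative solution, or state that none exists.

1445

gcd(1832, 6769) = 1, so a unique solution mod 6769 exists.
1832⁻¹ ≡ 4105 (mod 6769).
t ≡ 4105*561 ≡ 1445 (mod 6769).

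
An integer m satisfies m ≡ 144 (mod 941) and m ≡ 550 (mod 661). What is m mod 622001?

941⁻¹ mod 661: 941·517 ≡ 1 (mod 661), so 941⁻¹ ≡ 517.
m = 144 + 941·((550 − 144)·517 mod 661) = 144 + 941·365 = 343609.
Check: 343609 mod 941 = 144, 343609 mod 661 = 550. ✓

343609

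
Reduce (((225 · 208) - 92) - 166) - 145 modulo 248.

21

225 · 208 = 46800 ≡ 176 (mod 248)
176 - 92 = 84
84 - 166 = -82 ≡ 166 (mod 248)
166 - 145 = 21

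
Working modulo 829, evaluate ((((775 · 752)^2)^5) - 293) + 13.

775 · 752 = 582800 ≡ 13 (mod 829)
(13)^2 ≡ 169 (mod 829)
(169)^5 ≡ 682 (mod 829)
682 - 293 = 389
389 + 13 = 402

402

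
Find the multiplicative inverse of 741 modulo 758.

535

758 = 1*741 + 17
741 = 43*17 + 10
17 = 1*10 + 7
10 = 1*7 + 3
7 = 2*3 + 1
3 = 3*1 + 0
gcd(741, 758) = 1, so the inverse exists.
Back-substitute for 1:
1 = 1*7 − 2*3
  = −2*10 + 3*7
  = 3*17 − 5*10
  = −5*741 + 218*17
  = 218*758 − 223*741
So 741⁻¹ ≡ −223 ≡ 535 (mod 758).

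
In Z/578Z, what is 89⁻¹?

Apply the Euclidean algorithm and back-substitute:
578 = 6×89 + 44
89 = 2×44 + 1
44 = 44×1 + 0
gcd(89, 578) = 1, so the inverse exists.
Bézout: 1 = −2×578 + 13×89.
So 89⁻¹ ≡ 13 (mod 578).

13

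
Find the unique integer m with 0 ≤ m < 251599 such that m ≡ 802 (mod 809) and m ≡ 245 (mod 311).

6465

809⁻¹ mod 311: 809·158 ≡ 1 (mod 311), so 809⁻¹ ≡ 158.
m = 802 + 809·((245 − 802)·158 mod 311) = 802 + 809·7 = 6465.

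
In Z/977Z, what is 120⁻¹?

57

By the extended Euclidean algorithm:
977 = 8×120 + 17
120 = 7×17 + 1
17 = 17×1 + 0
gcd(120, 977) = 1, so the inverse exists.
Bézout: 1 = −7×977 + 57×120.
So 120⁻¹ ≡ 57 (mod 977).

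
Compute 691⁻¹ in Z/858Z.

709

By the extended Euclidean algorithm:
858 = 1×691 + 167
691 = 4×167 + 23
167 = 7×23 + 6
23 = 3×6 + 5
6 = 1×5 + 1
5 = 5×1 + 0
gcd(691, 858) = 1, so the inverse exists.
Bézout: 1 = 120×858 − 149×691.
So 691⁻¹ ≡ −149 ≡ 709 (mod 858).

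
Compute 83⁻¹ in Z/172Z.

172 = 2×83 + 6
83 = 13×6 + 5
6 = 1×5 + 1
5 = 5×1 + 0
gcd(83, 172) = 1, so the inverse exists.
Bézout: 1 = 14×172 − 29×83.
So 83⁻¹ ≡ −29 ≡ 143 (mod 172).

143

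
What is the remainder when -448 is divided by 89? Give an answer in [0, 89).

86

-448 = -6×89 + 86, so -448 ≡ 86 (mod 89).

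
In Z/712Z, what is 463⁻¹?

183

By the extended Euclidean algorithm:
712 = 1·463 + 249
463 = 1·249 + 214
249 = 1·214 + 35
214 = 6·35 + 4
35 = 8·4 + 3
4 = 1·3 + 1
3 = 3·1 + 0
gcd(463, 712) = 1, so the inverse exists.
Bézout: 1 = −119·712 + 183·463.
So 463⁻¹ ≡ 183 (mod 712).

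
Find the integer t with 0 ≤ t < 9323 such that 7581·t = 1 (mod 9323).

2403

9323 = 1·7581 + 1742
7581 = 4·1742 + 613
1742 = 2·613 + 516
613 = 1·516 + 97
516 = 5·97 + 31
97 = 3·31 + 4
31 = 7·4 + 3
4 = 1·3 + 1
3 = 3·1 + 0
gcd(7581, 9323) = 1, so the inverse exists.
Back-substitute for 1:
1 = 1·4 − 1·3
  = −1·31 + 8·4
  = 8·97 − 25·31
  = −25·516 + 133·97
  = 133·613 − 158·516
  = −158·1742 + 449·613
  = 449·7581 − 1954·1742
  = −1954·9323 + 2403·7581
So 7581⁻¹ ≡ 2403 (mod 9323).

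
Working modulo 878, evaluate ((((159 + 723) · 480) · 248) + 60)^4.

760

159 + 723 = 882 ≡ 4 (mod 878)
4 · 480 = 1920 ≡ 164 (mod 878)
164 · 248 = 40672 ≡ 284 (mod 878)
284 + 60 = 344
(344)^4 ≡ 760 (mod 878)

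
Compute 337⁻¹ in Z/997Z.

926

Apply the Euclidean algorithm and back-substitute:
997 = 2×337 + 323
337 = 1×323 + 14
323 = 23×14 + 1
14 = 14×1 + 0
gcd(337, 997) = 1, so the inverse exists.
Bézout: 1 = 24×997 − 71×337.
So 337⁻¹ ≡ −71 ≡ 926 (mod 997).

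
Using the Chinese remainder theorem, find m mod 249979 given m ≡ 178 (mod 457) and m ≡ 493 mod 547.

457⁻¹ mod 547: 457·79 ≡ 1 (mod 547), so 457⁻¹ ≡ 79.
m = 178 + 457·((493 − 178)·79 mod 547) = 178 + 457·270 = 123568.

123568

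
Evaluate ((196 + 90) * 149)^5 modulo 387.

196 + 90 = 286
286 * 149 = 42614 ≡ 44 (mod 387)
(44)^5 ≡ 44 (mod 387)

44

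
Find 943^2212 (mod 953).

2212 in binary is 100010100100, i.e. 2212 = 2048 + 128 + 32 + 4.
943^1 ≡ 943 (mod 953)
943^2 ≡ 943^2 = 889249 ≡ 100 (mod 953)
943^4 ≡ 100^2 = 10000 ≡ 470 (mod 953)
943^8 ≡ 470^2 = 220900 ≡ 757 (mod 953)
943^16 ≡ 757^2 = 573049 ≡ 296 (mod 953)
943^32 ≡ 296^2 = 87616 ≡ 893 (mod 953)
943^64 ≡ 893^2 = 797449 ≡ 741 (mod 953)
943^128 ≡ 741^2 = 549081 ≡ 153 (mod 953)
943^256 ≡ 153^2 = 23409 ≡ 537 (mod 953)
943^512 ≡ 537^2 = 288369 ≡ 563 (mod 953)
943^1024 ≡ 563^2 = 316969 ≡ 573 (mod 953)
943^2048 ≡ 573^2 = 328329 ≡ 497 (mod 953)
943^2212 = 943^2048 · 943^128 · 943^32 · 943^4 ≡ 497 · 153 · 893 · 470 (mod 953).
Accumulate the product:
497 · 153 = 76041 ≡ 754
754 · 893 = 673322 ≡ 504
504 · 470 = 236880 ≡ 536

536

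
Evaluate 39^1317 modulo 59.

1317 in binary is 10100100101, i.e. 1317 = 1024 + 256 + 32 + 4 + 1.
39^1 ≡ 39 (mod 59)
39^2 ≡ 39^2 = 1521 ≡ 46 (mod 59)
39^4 ≡ 46^2 = 2116 ≡ 51 (mod 59)
39^8 ≡ 51^2 = 2601 ≡ 5 (mod 59)
39^16 ≡ 5^2 = 25 (mod 59)
39^32 ≡ 25^2 = 625 ≡ 35 (mod 59)
39^64 ≡ 35^2 = 1225 ≡ 45 (mod 59)
39^128 ≡ 45^2 = 2025 ≡ 19 (mod 59)
39^256 ≡ 19^2 = 361 ≡ 7 (mod 59)
39^512 ≡ 7^2 = 49 (mod 59)
39^1024 ≡ 49^2 = 2401 ≡ 41 (mod 59)
39^1317 = 39^1024 × 39^256 × 39^32 × 39^4 × 39^1 ≡ 41 × 7 × 35 × 51 × 39 (mod 59).
Accumulate the product:
41 × 7 = 287 ≡ 51
51 × 35 = 1785 ≡ 15
15 × 51 = 765 ≡ 57
57 × 39 = 2223 ≡ 40

40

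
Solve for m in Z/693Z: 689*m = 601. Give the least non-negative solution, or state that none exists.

gcd(689, 693) = 1, so a unique solution mod 693 exists.
689⁻¹ ≡ 173 (mod 693).
m ≡ 173*601 ≡ 23 (mod 693).

23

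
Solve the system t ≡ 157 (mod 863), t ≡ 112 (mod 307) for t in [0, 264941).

863⁻¹ mod 307: 863·217 ≡ 1 (mod 307), so 863⁻¹ ≡ 217.
t = 157 + 863·((112 − 157)·217 mod 307) = 157 + 863·59 = 51074.
Check: 51074 mod 863 = 157, 51074 mod 307 = 112. ✓

51074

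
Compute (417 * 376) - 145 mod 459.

417 * 376 = 156792 ≡ 273 (mod 459)
273 - 145 = 128

128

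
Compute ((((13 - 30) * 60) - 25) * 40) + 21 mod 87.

13 - 30 = -17 ≡ 70 (mod 87)
70 * 60 = 4200 ≡ 24 (mod 87)
24 - 25 = -1 ≡ 86 (mod 87)
86 * 40 = 3440 ≡ 47 (mod 87)
47 + 21 = 68

68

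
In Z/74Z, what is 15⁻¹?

Run the extended Euclidean algorithm:
74 = 4·15 + 14
15 = 1·14 + 1
14 = 14·1 + 0
gcd(15, 74) = 1, so the inverse exists.
Bézout: 1 = −1·74 + 5·15.
So 15⁻¹ ≡ 5 (mod 74).

5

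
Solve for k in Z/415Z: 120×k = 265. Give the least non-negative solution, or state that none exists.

gcd(120, 415) = 5, and 5 | 265, so solutions exist.
Divide through by 5: 24×k = 53 (mod 83).
24⁻¹ ≡ 45 (mod 83).
k ≡ 45×53 ≡ 61 (mod 83).
The smallest non-negative solution is k = 61.

61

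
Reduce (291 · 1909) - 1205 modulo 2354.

291 · 1909 = 555519 ≡ 2329 (mod 2354)
2329 - 1205 = 1124

1124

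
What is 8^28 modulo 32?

Compute successive squares:
28 in binary is 11100, i.e. 28 = 16 + 8 + 4.
8^1 ≡ 8 (mod 32)
8^2 ≡ 8^2 = 64 ≡ 0 (mod 32)
8^4 ≡ 0^2 = 0 (mod 32)
8^8 ≡ 0^2 = 0 (mod 32)
8^16 ≡ 0^2 = 0 (mod 32)
8^28 = 8^16 × 8^8 × 8^4 ≡ 0 × 0 × 0 (mod 32).
Accumulate the product:
0 × 0 = 0
0 × 0 = 0

0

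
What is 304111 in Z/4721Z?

304111 = 64×4721 + 1967, so 304111 ≡ 1967 (mod 4721).

1967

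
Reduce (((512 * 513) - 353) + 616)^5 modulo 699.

302

512 * 513 = 262656 ≡ 531 (mod 699)
531 - 353 = 178
178 + 616 = 794 ≡ 95 (mod 699)
(95)^5 ≡ 302 (mod 699)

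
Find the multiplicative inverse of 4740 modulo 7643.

6503

Apply the Euclidean algorithm and back-substitute:
7643 = 1×4740 + 2903
4740 = 1×2903 + 1837
2903 = 1×1837 + 1066
1837 = 1×1066 + 771
1066 = 1×771 + 295
771 = 2×295 + 181
295 = 1×181 + 114
181 = 1×114 + 67
114 = 1×67 + 47
67 = 1×47 + 20
47 = 2×20 + 7
20 = 2×7 + 6
7 = 1×6 + 1
6 = 6×1 + 0
gcd(4740, 7643) = 1, so the inverse exists.
Bézout: 1 = 707×7643 − 1140×4740.
So 4740⁻¹ ≡ −1140 ≡ 6503 (mod 7643).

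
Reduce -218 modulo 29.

14

-218 = -8*29 + 14, so -218 ≡ 14 (mod 29).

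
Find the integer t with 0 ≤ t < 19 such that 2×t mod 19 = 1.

10

By the extended Euclidean algorithm:
19 = 9·2 + 1
2 = 2·1 + 0
gcd(2, 19) = 1, so the inverse exists.
Bézout: 1 = 1·19 − 9·2.
So 2⁻¹ ≡ −9 ≡ 10 (mod 19).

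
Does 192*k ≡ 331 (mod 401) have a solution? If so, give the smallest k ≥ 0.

gcd(192, 401) = 1, so a unique solution mod 401 exists.
192⁻¹ ≡ 165 (mod 401).
k ≡ 165*331 ≡ 79 (mod 401).

79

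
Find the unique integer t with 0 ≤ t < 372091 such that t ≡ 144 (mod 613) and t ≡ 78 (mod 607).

613⁻¹ mod 607: 613×506 ≡ 1 (mod 607), so 613⁻¹ ≡ 506.
t = 144 + 613×((78 − 144)×506 mod 607) = 144 + 613×596 = 365492.

365492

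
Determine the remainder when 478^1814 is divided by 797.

1814 in binary is 11100010110, i.e. 1814 = 1024 + 512 + 256 + 16 + 4 + 2.
478^1 ≡ 478 (mod 797)
478^2 ≡ 478^2 = 228484 ≡ 542 (mod 797)
478^4 ≡ 542^2 = 293764 ≡ 468 (mod 797)
478^8 ≡ 468^2 = 219024 ≡ 646 (mod 797)
478^16 ≡ 646^2 = 417316 ≡ 485 (mod 797)
478^32 ≡ 485^2 = 235225 ≡ 110 (mod 797)
478^64 ≡ 110^2 = 12100 ≡ 145 (mod 797)
478^128 ≡ 145^2 = 21025 ≡ 303 (mod 797)
478^256 ≡ 303^2 = 91809 ≡ 154 (mod 797)
478^512 ≡ 154^2 = 23716 ≡ 603 (mod 797)
478^1024 ≡ 603^2 = 363609 ≡ 177 (mod 797)
478^1814 = 478^1024 × 478^512 × 478^256 × 478^16 × 478^4 × 478^2 ≡ 177 × 603 × 154 × 485 × 468 × 542 (mod 797).
Accumulate the product:
177 × 603 = 106731 ≡ 730
730 × 154 = 112420 ≡ 43
43 × 485 = 20855 ≡ 133
133 × 468 = 62244 ≡ 78
78 × 542 = 42276 ≡ 35

35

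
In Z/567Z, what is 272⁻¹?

Run the extended Euclidean algorithm:
567 = 2*272 + 23
272 = 11*23 + 19
23 = 1*19 + 4
19 = 4*4 + 3
4 = 1*3 + 1
3 = 3*1 + 0
gcd(272, 567) = 1, so the inverse exists.
Bézout: 1 = 71*567 − 148*272.
So 272⁻¹ ≡ −148 ≡ 419 (mod 567).

419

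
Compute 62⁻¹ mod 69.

By the extended Euclidean algorithm:
69 = 1*62 + 7
62 = 8*7 + 6
7 = 1*6 + 1
6 = 6*1 + 0
gcd(62, 69) = 1, so the inverse exists.
Back-substitute for 1:
1 = 1*7 − 1*6
  = −1*62 + 9*7
  = 9*69 − 10*62
So 62⁻¹ ≡ −10 ≡ 59 (mod 69).

59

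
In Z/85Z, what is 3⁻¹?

57

85 = 28*3 + 1
3 = 3*1 + 0
gcd(3, 85) = 1, so the inverse exists.
Back-substitute for 1:
1 = 1*85 − 28*3
So 3⁻¹ ≡ −28 ≡ 57 (mod 85).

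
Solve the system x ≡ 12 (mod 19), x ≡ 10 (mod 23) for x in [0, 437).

19⁻¹ mod 23: 19×17 ≡ 1 (mod 23), so 19⁻¹ ≡ 17.
x = 12 + 19×((10 − 12)×17 mod 23) = 12 + 19×12 = 240.

240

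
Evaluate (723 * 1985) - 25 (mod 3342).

723 * 1985 = 1435155 ≡ 1437 (mod 3342)
1437 - 25 = 1412

1412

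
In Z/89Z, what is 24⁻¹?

26

Apply the Euclidean algorithm and back-substitute:
89 = 3*24 + 17
24 = 1*17 + 7
17 = 2*7 + 3
7 = 2*3 + 1
3 = 3*1 + 0
gcd(24, 89) = 1, so the inverse exists.
Bézout: 1 = −7*89 + 26*24.
So 24⁻¹ ≡ 26 (mod 89).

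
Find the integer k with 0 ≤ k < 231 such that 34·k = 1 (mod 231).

34

Run the extended Euclidean algorithm:
231 = 6×34 + 27
34 = 1×27 + 7
27 = 3×7 + 6
7 = 1×6 + 1
6 = 6×1 + 0
gcd(34, 231) = 1, so the inverse exists.
Bézout: 1 = −5×231 + 34×34.
So 34⁻¹ ≡ 34 (mod 231).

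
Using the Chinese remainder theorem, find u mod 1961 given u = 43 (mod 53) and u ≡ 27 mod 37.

1951

53⁻¹ mod 37: 53·7 ≡ 1 (mod 37), so 53⁻¹ ≡ 7.
u = 43 + 53·((27 − 43)·7 mod 37) = 43 + 53·36 = 1951.
Check: 1951 mod 53 = 43, 1951 mod 37 = 27. ✓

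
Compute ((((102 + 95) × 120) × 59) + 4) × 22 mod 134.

102 + 95 = 197 ≡ 63 (mod 134)
63 × 120 = 7560 ≡ 56 (mod 134)
56 × 59 = 3304 ≡ 88 (mod 134)
88 + 4 = 92
92 × 22 = 2024 ≡ 14 (mod 134)

14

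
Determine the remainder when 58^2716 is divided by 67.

15

Compute successive squares:
2716 in binary is 101010011100, i.e. 2716 = 2048 + 512 + 128 + 16 + 8 + 4.
58^1 ≡ 58 (mod 67)
58^2 ≡ 58^2 = 3364 ≡ 14 (mod 67)
58^4 ≡ 14^2 = 196 ≡ 62 (mod 67)
58^8 ≡ 62^2 = 3844 ≡ 25 (mod 67)
58^16 ≡ 25^2 = 625 ≡ 22 (mod 67)
58^32 ≡ 22^2 = 484 ≡ 15 (mod 67)
58^64 ≡ 15^2 = 225 ≡ 24 (mod 67)
58^128 ≡ 24^2 = 576 ≡ 40 (mod 67)
58^256 ≡ 40^2 = 1600 ≡ 59 (mod 67)
58^512 ≡ 59^2 = 3481 ≡ 64 (mod 67)
58^1024 ≡ 64^2 = 4096 ≡ 9 (mod 67)
58^2048 ≡ 9^2 = 81 ≡ 14 (mod 67)
58^2716 = 58^2048 × 58^512 × 58^128 × 58^16 × 58^8 × 58^4 ≡ 14 × 64 × 40 × 22 × 25 × 62 (mod 67).
Accumulate the product:
14 × 64 = 896 ≡ 25
25 × 40 = 1000 ≡ 62
62 × 22 = 1364 ≡ 24
24 × 25 = 600 ≡ 64
64 × 62 = 3968 ≡ 15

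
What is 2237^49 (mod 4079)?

3641

By square-and-multiply:
2237^1 ≡ 2237 (mod 4079)
2237^2 ≡ 2237^2 = 5004169 ≡ 3315 (mod 4079)
2237^4 ≡ 3315^2 = 10989225 ≡ 399 (mod 4079)
2237^8 ≡ 399^2 = 159201 ≡ 120 (mod 4079)
2237^16 ≡ 120^2 = 14400 ≡ 2163 (mod 4079)
2237^32 ≡ 2163^2 = 4678569 ≡ 4035 (mod 4079)
2237^49 = 2237^32 * 2237^16 * 2237^1 ≡ 4035 * 2163 * 2237 (mod 4079).
Accumulate the product:
4035 * 2163 = 8727705 ≡ 2724
2724 * 2237 = 6093588 ≡ 3641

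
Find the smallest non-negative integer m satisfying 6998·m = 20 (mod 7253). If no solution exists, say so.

gcd(6998, 7253) = 1, so a unique solution mod 7253 exists.
6998⁻¹ ≡ 4750 (mod 7253).
m ≡ 4750·20 ≡ 711 (mod 7253).

711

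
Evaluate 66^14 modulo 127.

66^1 ≡ 66 (mod 127)
66^2 ≡ 66^2 = 4356 ≡ 38 (mod 127)
66^4 ≡ 38^2 = 1444 ≡ 47 (mod 127)
66^8 ≡ 47^2 = 2209 ≡ 50 (mod 127)
66^14 = 66^8 · 66^4 · 66^2 ≡ 50 · 47 · 38 (mod 127).
Accumulate the product:
50 · 47 = 2350 ≡ 64
64 · 38 = 2432 ≡ 19

19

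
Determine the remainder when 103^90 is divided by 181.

180

90 in binary is 1011010, i.e. 90 = 64 + 16 + 8 + 2.
103^1 ≡ 103 (mod 181)
103^2 ≡ 103^2 = 10609 ≡ 111 (mod 181)
103^4 ≡ 111^2 = 12321 ≡ 13 (mod 181)
103^8 ≡ 13^2 = 169 (mod 181)
103^16 ≡ 169^2 = 28561 ≡ 144 (mod 181)
103^32 ≡ 144^2 = 20736 ≡ 102 (mod 181)
103^64 ≡ 102^2 = 10404 ≡ 87 (mod 181)
103^90 = 103^64 × 103^16 × 103^8 × 103^2 ≡ 87 × 144 × 169 × 111 (mod 181).
Accumulate the product:
87 × 144 = 12528 ≡ 39
39 × 169 = 6591 ≡ 75
75 × 111 = 8325 ≡ 180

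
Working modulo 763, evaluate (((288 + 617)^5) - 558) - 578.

205

288 + 617 = 905 ≡ 142 (mod 763)
(142)^5 ≡ 578 (mod 763)
578 - 558 = 20
20 - 578 = -558 ≡ 205 (mod 763)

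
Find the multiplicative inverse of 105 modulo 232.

137

Apply the Euclidean algorithm and back-substitute:
232 = 2*105 + 22
105 = 4*22 + 17
22 = 1*17 + 5
17 = 3*5 + 2
5 = 2*2 + 1
2 = 2*1 + 0
gcd(105, 232) = 1, so the inverse exists.
Bézout: 1 = 43*232 − 95*105.
So 105⁻¹ ≡ −95 ≡ 137 (mod 232).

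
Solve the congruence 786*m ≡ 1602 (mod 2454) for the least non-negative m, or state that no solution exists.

gcd(786, 2454) = 6, and 6 | 1602, so solutions exist.
Divide through by 6: 131*m ≡ 267 (mod 409).
131⁻¹ ≡ 281 (mod 409).
m ≡ 281*267 ≡ 180 (mod 409).
The smallest non-negative solution is m = 180.

180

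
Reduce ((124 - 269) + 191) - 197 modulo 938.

787

124 - 269 = -145 ≡ 793 (mod 938)
793 + 191 = 984 ≡ 46 (mod 938)
46 - 197 = -151 ≡ 787 (mod 938)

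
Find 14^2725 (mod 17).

12

2725 in binary is 101010100101, i.e. 2725 = 2048 + 512 + 128 + 32 + 4 + 1.
14^1 ≡ 14 (mod 17)
14^2 ≡ 14^2 = 196 ≡ 9 (mod 17)
14^4 ≡ 9^2 = 81 ≡ 13 (mod 17)
14^8 ≡ 13^2 = 169 ≡ 16 (mod 17)
14^16 ≡ 16^2 = 256 ≡ 1 (mod 17)
14^32 ≡ 1^2 = 1 (mod 17)
14^64 ≡ 1^2 = 1 (mod 17)
14^128 ≡ 1^2 = 1 (mod 17)
14^256 ≡ 1^2 = 1 (mod 17)
14^512 ≡ 1^2 = 1 (mod 17)
14^1024 ≡ 1^2 = 1 (mod 17)
14^2048 ≡ 1^2 = 1 (mod 17)
14^2725 = 14^2048 × 14^512 × 14^128 × 14^32 × 14^4 × 14^1 ≡ 1 × 1 × 1 × 1 × 13 × 14 (mod 17).
Accumulate the product:
1 × 1 = 1
1 × 1 = 1
1 × 1 = 1
1 × 13 = 13
13 × 14 = 182 ≡ 12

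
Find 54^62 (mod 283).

54^1 ≡ 54 (mod 283)
54^2 ≡ 54^2 = 2916 ≡ 86 (mod 283)
54^4 ≡ 86^2 = 7396 ≡ 38 (mod 283)
54^8 ≡ 38^2 = 1444 ≡ 29 (mod 283)
54^16 ≡ 29^2 = 841 ≡ 275 (mod 283)
54^32 ≡ 275^2 = 75625 ≡ 64 (mod 283)
54^62 = 54^32 × 54^16 × 54^8 × 54^4 × 54^2 ≡ 64 × 275 × 29 × 38 × 86 (mod 283).
Accumulate the product:
64 × 275 = 17600 ≡ 54
54 × 29 = 1566 ≡ 151
151 × 38 = 5738 ≡ 78
78 × 86 = 6708 ≡ 199

199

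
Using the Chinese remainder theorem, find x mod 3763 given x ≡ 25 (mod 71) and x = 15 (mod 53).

1658

71⁻¹ mod 53: 71*3 ≡ 1 (mod 53), so 71⁻¹ ≡ 3.
x = 25 + 71*((15 − 25)*3 mod 53) = 25 + 71*23 = 1658.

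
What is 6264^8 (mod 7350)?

By square-and-multiply:
6264^1 ≡ 6264 (mod 7350)
6264^2 ≡ 6264^2 = 39237696 ≡ 3396 (mod 7350)
6264^4 ≡ 3396^2 = 11532816 ≡ 666 (mod 7350)
6264^8 ≡ 666^2 = 443556 ≡ 2556 (mod 7350)
So 6264^8 ≡ 2556 (mod 7350).

2556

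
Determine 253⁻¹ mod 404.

Apply the Euclidean algorithm and back-substitute:
404 = 1·253 + 151
253 = 1·151 + 102
151 = 1·102 + 49
102 = 2·49 + 4
49 = 12·4 + 1
4 = 4·1 + 0
gcd(253, 404) = 1, so the inverse exists.
Bézout: 1 = 62·404 − 99·253.
So 253⁻¹ ≡ −99 ≡ 305 (mod 404).

305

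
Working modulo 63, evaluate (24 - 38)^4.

49

24 - 38 = -14 ≡ 49 (mod 63)
(49)^4 ≡ 49 (mod 63)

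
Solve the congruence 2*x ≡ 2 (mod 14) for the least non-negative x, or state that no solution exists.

gcd(2, 14) = 2, and 2 | 2, so solutions exist.
Divide through by 2: 1*x mod 7 = 1.
1⁻¹ ≡ 1 (mod 7).
x ≡ 1*1 ≡ 1 (mod 7).
The smallest non-negative solution is x = 1.

1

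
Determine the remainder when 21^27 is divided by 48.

45

Compute successive squares:
27 in binary is 11011, i.e. 27 = 16 + 8 + 2 + 1.
21^1 ≡ 21 (mod 48)
21^2 ≡ 21^2 = 441 ≡ 9 (mod 48)
21^4 ≡ 9^2 = 81 ≡ 33 (mod 48)
21^8 ≡ 33^2 = 1089 ≡ 33 (mod 48)
21^16 ≡ 33^2 = 1089 ≡ 33 (mod 48)
21^27 = 21^16 * 21^8 * 21^2 * 21^1 ≡ 33 * 33 * 9 * 21 (mod 48).
Accumulate the product:
33 * 33 = 1089 ≡ 33
33 * 9 = 297 ≡ 9
9 * 21 = 189 ≡ 45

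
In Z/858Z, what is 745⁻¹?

205

Run the extended Euclidean algorithm:
858 = 1*745 + 113
745 = 6*113 + 67
113 = 1*67 + 46
67 = 1*46 + 21
46 = 2*21 + 4
21 = 5*4 + 1
4 = 4*1 + 0
gcd(745, 858) = 1, so the inverse exists.
Back-substitute for 1:
1 = 1*21 − 5*4
  = −5*46 + 11*21
  = 11*67 − 16*46
  = −16*113 + 27*67
  = 27*745 − 178*113
  = −178*858 + 205*745
So 745⁻¹ ≡ 205 (mod 858).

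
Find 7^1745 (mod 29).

20

By square-and-multiply:
7^1 ≡ 7 (mod 29)
7^2 ≡ 7^2 = 49 ≡ 20 (mod 29)
7^4 ≡ 20^2 = 400 ≡ 23 (mod 29)
7^8 ≡ 23^2 = 529 ≡ 7 (mod 29)
7^16 ≡ 7^2 = 49 ≡ 20 (mod 29)
7^32 ≡ 20^2 = 400 ≡ 23 (mod 29)
7^64 ≡ 23^2 = 529 ≡ 7 (mod 29)
7^128 ≡ 7^2 = 49 ≡ 20 (mod 29)
7^256 ≡ 20^2 = 400 ≡ 23 (mod 29)
7^512 ≡ 23^2 = 529 ≡ 7 (mod 29)
7^1024 ≡ 7^2 = 49 ≡ 20 (mod 29)
7^1745 = 7^1024 × 7^512 × 7^128 × 7^64 × 7^16 × 7^1 ≡ 20 × 7 × 20 × 7 × 20 × 7 (mod 29).
Accumulate the product:
20 × 7 = 140 ≡ 24
24 × 20 = 480 ≡ 16
16 × 7 = 112 ≡ 25
25 × 20 = 500 ≡ 7
7 × 7 = 49 ≡ 20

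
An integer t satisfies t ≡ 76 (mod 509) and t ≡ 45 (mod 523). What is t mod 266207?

509⁻¹ mod 523: 509×112 ≡ 1 (mod 523), so 509⁻¹ ≡ 112.
t = 76 + 509×((45 − 76)×112 mod 523) = 76 + 509×189 = 96277.

96277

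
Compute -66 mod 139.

73

-66 = -1·139 + 73, so -66 ≡ 73 (mod 139).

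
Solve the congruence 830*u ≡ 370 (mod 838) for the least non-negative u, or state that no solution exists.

gcd(830, 838) = 2, and 2 | 370, so solutions exist.
Divide through by 2: 415*u ≡ 185 mod 419.
415⁻¹ ≡ 314 (mod 419).
u ≡ 314*185 ≡ 268 (mod 419).
The smallest non-negative solution is u = 268.

268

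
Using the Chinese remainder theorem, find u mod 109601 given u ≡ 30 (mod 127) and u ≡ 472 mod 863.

127⁻¹ mod 863: 127×299 ≡ 1 (mod 863), so 127⁻¹ ≡ 299.
u = 30 + 127×((472 − 30)×299 mod 863) = 30 + 127×119 = 15143.

15143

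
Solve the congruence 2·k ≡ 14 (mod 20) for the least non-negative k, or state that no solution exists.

7

gcd(2, 20) = 2, and 2 | 14, so solutions exist.
Divide through by 2: 1·k ≡ 7 mod 10.
1⁻¹ ≡ 1 (mod 10).
k ≡ 1·7 ≡ 7 (mod 10).
The smallest non-negative solution is k = 7.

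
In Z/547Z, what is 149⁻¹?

Run the extended Euclidean algorithm:
547 = 3*149 + 100
149 = 1*100 + 49
100 = 2*49 + 2
49 = 24*2 + 1
2 = 2*1 + 0
gcd(149, 547) = 1, so the inverse exists.
Bézout: 1 = −73*547 + 268*149.
So 149⁻¹ ≡ 268 (mod 547).

268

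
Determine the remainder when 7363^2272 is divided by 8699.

7784

7363^1 ≡ 7363 (mod 8699)
7363^2 ≡ 7363^2 = 54213769 ≡ 1601 (mod 8699)
7363^4 ≡ 1601^2 = 2563201 ≡ 5695 (mod 8699)
7363^8 ≡ 5695^2 = 32433025 ≡ 3153 (mod 8699)
7363^16 ≡ 3153^2 = 9941409 ≡ 7151 (mod 8699)
7363^32 ≡ 7151^2 = 51136801 ≡ 4079 (mod 8699)
7363^64 ≡ 4079^2 = 16638241 ≡ 5753 (mod 8699)
7363^128 ≡ 5753^2 = 33097009 ≡ 6013 (mod 8699)
7363^256 ≡ 6013^2 = 36156169 ≡ 3125 (mod 8699)
7363^512 ≡ 3125^2 = 9765625 ≡ 5347 (mod 8699)
7363^1024 ≡ 5347^2 = 28590409 ≡ 5495 (mod 8699)
7363^2048 ≡ 5495^2 = 30195025 ≡ 796 (mod 8699)
7363^2272 = 7363^2048 · 7363^128 · 7363^64 · 7363^32 ≡ 796 · 6013 · 5753 · 4079 (mod 8699).
Accumulate the product:
796 · 6013 = 4786348 ≡ 1898
1898 · 5753 = 10919194 ≡ 1949
1949 · 4079 = 7949971 ≡ 7784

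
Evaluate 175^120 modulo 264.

1

120 in binary is 1111000, i.e. 120 = 64 + 32 + 16 + 8.
175^1 ≡ 175 (mod 264)
175^2 ≡ 175^2 = 30625 ≡ 1 (mod 264)
175^4 ≡ 1^2 = 1 (mod 264)
175^8 ≡ 1^2 = 1 (mod 264)
175^16 ≡ 1^2 = 1 (mod 264)
175^32 ≡ 1^2 = 1 (mod 264)
175^64 ≡ 1^2 = 1 (mod 264)
175^120 = 175^64 · 175^32 · 175^16 · 175^8 ≡ 1 · 1 · 1 · 1 (mod 264).
Accumulate the product:
1 · 1 = 1
1 · 1 = 1
1 · 1 = 1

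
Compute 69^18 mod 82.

49

By square-and-multiply:
18 in binary is 10010, i.e. 18 = 16 + 2.
69^1 ≡ 69 (mod 82)
69^2 ≡ 69^2 = 4761 ≡ 5 (mod 82)
69^4 ≡ 5^2 = 25 (mod 82)
69^8 ≡ 25^2 = 625 ≡ 51 (mod 82)
69^16 ≡ 51^2 = 2601 ≡ 59 (mod 82)
69^18 = 69^16 * 69^2 ≡ 59 * 5 (mod 82).
59 * 5 = 295 ≡ 49 (mod 82).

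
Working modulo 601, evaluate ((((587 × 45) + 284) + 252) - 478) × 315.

120

587 × 45 = 26415 ≡ 572 (mod 601)
572 + 284 = 856 ≡ 255 (mod 601)
255 + 252 = 507
507 - 478 = 29
29 × 315 = 9135 ≡ 120 (mod 601)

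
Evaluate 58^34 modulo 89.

10

Using repeated squaring:
58^1 ≡ 58 (mod 89)
58^2 ≡ 58^2 = 3364 ≡ 71 (mod 89)
58^4 ≡ 71^2 = 5041 ≡ 57 (mod 89)
58^8 ≡ 57^2 = 3249 ≡ 45 (mod 89)
58^16 ≡ 45^2 = 2025 ≡ 67 (mod 89)
58^32 ≡ 67^2 = 4489 ≡ 39 (mod 89)
58^34 = 58^32 * 58^2 ≡ 39 * 71 (mod 89).
39 * 71 = 2769 ≡ 10 (mod 89).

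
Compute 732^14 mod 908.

14 in binary is 1110, i.e. 14 = 8 + 4 + 2.
732^1 ≡ 732 (mod 908)
732^2 ≡ 732^2 = 535824 ≡ 104 (mod 908)
732^4 ≡ 104^2 = 10816 ≡ 828 (mod 908)
732^8 ≡ 828^2 = 685584 ≡ 44 (mod 908)
732^14 = 732^8 × 732^4 × 732^2 ≡ 44 × 828 × 104 (mod 908).
Accumulate the product:
44 × 828 = 36432 ≡ 112
112 × 104 = 11648 ≡ 752

752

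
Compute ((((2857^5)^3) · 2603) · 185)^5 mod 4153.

3767

(2857)^5 ≡ 1369 (mod 4153)
(1369)^3 ≡ 3009 (mod 4153)
3009 · 2603 = 7832427 ≡ 4022 (mod 4153)
4022 · 185 = 744070 ≡ 683 (mod 4153)
(683)^5 ≡ 3767 (mod 4153)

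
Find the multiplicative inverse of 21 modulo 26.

5

Run the extended Euclidean algorithm:
26 = 1*21 + 5
21 = 4*5 + 1
5 = 5*1 + 0
gcd(21, 26) = 1, so the inverse exists.
Back-substitute for 1:
1 = 1*21 − 4*5
  = −4*26 + 5*21
So 21⁻¹ ≡ 5 (mod 26).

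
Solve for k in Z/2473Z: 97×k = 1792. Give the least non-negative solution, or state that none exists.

2364

gcd(97, 2473) = 1, so a unique solution mod 2473 exists.
97⁻¹ ≡ 51 (mod 2473).
k ≡ 51×1792 ≡ 2364 (mod 2473).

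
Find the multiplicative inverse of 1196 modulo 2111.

By the extended Euclidean algorithm:
2111 = 1·1196 + 915
1196 = 1·915 + 281
915 = 3·281 + 72
281 = 3·72 + 65
72 = 1·65 + 7
65 = 9·7 + 2
7 = 3·2 + 1
2 = 2·1 + 0
gcd(1196, 2111) = 1, so the inverse exists.
Back-substitute for 1:
1 = 1·7 − 3·2
  = −3·65 + 28·7
  = 28·72 − 31·65
  = −31·281 + 121·72
  = 121·915 − 394·281
  = −394·1196 + 515·915
  = 515·2111 − 909·1196
So 1196⁻¹ ≡ −909 ≡ 1202 (mod 2111).

1202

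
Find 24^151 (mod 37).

24^1 ≡ 24 (mod 37)
24^2 ≡ 24^2 = 576 ≡ 21 (mod 37)
24^4 ≡ 21^2 = 441 ≡ 34 (mod 37)
24^8 ≡ 34^2 = 1156 ≡ 9 (mod 37)
24^16 ≡ 9^2 = 81 ≡ 7 (mod 37)
24^32 ≡ 7^2 = 49 ≡ 12 (mod 37)
24^64 ≡ 12^2 = 144 ≡ 33 (mod 37)
24^128 ≡ 33^2 = 1089 ≡ 16 (mod 37)
24^151 = 24^128 * 24^16 * 24^4 * 24^2 * 24^1 ≡ 16 * 7 * 34 * 21 * 24 (mod 37).
Accumulate the product:
16 * 7 = 112 ≡ 1
1 * 34 = 34
34 * 21 = 714 ≡ 11
11 * 24 = 264 ≡ 5

5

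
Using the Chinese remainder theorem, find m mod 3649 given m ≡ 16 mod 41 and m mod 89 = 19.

41⁻¹ mod 89: 41×76 ≡ 1 (mod 89), so 41⁻¹ ≡ 76.
m = 16 + 41×((19 − 16)×76 mod 89) = 16 + 41×50 = 2066.
Check: 2066 mod 41 = 16, 2066 mod 89 = 19. ✓

2066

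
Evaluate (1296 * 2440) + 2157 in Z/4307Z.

3059

1296 * 2440 = 3162240 ≡ 902 (mod 4307)
902 + 2157 = 3059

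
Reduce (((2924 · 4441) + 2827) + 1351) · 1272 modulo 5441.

2134

2924 · 4441 = 12985484 ≡ 3258 (mod 5441)
3258 + 2827 = 6085 ≡ 644 (mod 5441)
644 + 1351 = 1995
1995 · 1272 = 2537640 ≡ 2134 (mod 5441)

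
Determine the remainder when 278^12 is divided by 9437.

By square-and-multiply:
12 in binary is 1100, i.e. 12 = 8 + 4.
278^1 ≡ 278 (mod 9437)
278^2 ≡ 278^2 = 77284 ≡ 1788 (mod 9437)
278^4 ≡ 1788^2 = 3196944 ≡ 7238 (mod 9437)
278^8 ≡ 7238^2 = 52388644 ≡ 3857 (mod 9437)
278^12 = 278^8 * 278^4 ≡ 3857 * 7238 (mod 9437).
3857 * 7238 = 27916966 ≡ 2320 (mod 9437).

2320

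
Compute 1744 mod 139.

76

1744 = 12*139 + 76, so 1744 ≡ 76 (mod 139).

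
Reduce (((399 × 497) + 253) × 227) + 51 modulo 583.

533

399 × 497 = 198303 ≡ 83 (mod 583)
83 + 253 = 336
336 × 227 = 76272 ≡ 482 (mod 583)
482 + 51 = 533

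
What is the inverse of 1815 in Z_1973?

487

1973 = 1*1815 + 158
1815 = 11*158 + 77
158 = 2*77 + 4
77 = 19*4 + 1
4 = 4*1 + 0
gcd(1815, 1973) = 1, so the inverse exists.
Bézout: 1 = −448*1973 + 487*1815.
So 1815⁻¹ ≡ 487 (mod 1973).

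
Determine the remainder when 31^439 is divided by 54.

Using repeated squaring:
31^1 ≡ 31 (mod 54)
31^2 ≡ 31^2 = 961 ≡ 43 (mod 54)
31^4 ≡ 43^2 = 1849 ≡ 13 (mod 54)
31^8 ≡ 13^2 = 169 ≡ 7 (mod 54)
31^16 ≡ 7^2 = 49 (mod 54)
31^32 ≡ 49^2 = 2401 ≡ 25 (mod 54)
31^64 ≡ 25^2 = 625 ≡ 31 (mod 54)
31^128 ≡ 31^2 = 961 ≡ 43 (mod 54)
31^256 ≡ 43^2 = 1849 ≡ 13 (mod 54)
31^439 = 31^256 · 31^128 · 31^32 · 31^16 · 31^4 · 31^2 · 31^1 ≡ 13 · 43 · 25 · 49 · 13 · 43 · 31 (mod 54).
Accumulate the product:
13 · 43 = 559 ≡ 19
19 · 25 = 475 ≡ 43
43 · 49 = 2107 ≡ 1
1 · 13 = 13
13 · 43 = 559 ≡ 19
19 · 31 = 589 ≡ 49

49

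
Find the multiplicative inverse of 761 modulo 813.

641

Run the extended Euclidean algorithm:
813 = 1·761 + 52
761 = 14·52 + 33
52 = 1·33 + 19
33 = 1·19 + 14
19 = 1·14 + 5
14 = 2·5 + 4
5 = 1·4 + 1
4 = 4·1 + 0
gcd(761, 813) = 1, so the inverse exists.
Back-substitute for 1:
1 = 1·5 − 1·4
  = −1·14 + 3·5
  = 3·19 − 4·14
  = −4·33 + 7·19
  = 7·52 − 11·33
  = −11·761 + 161·52
  = 161·813 − 172·761
So 761⁻¹ ≡ −172 ≡ 641 (mod 813).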